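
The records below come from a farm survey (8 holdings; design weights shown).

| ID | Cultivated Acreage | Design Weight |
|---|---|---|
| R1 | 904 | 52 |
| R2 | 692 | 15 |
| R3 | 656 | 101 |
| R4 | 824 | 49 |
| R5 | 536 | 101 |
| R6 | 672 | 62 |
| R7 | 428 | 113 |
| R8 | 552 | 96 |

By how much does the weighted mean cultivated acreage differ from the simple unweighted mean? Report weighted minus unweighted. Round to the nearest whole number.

Unweighted sum = 904 + 692 + 656 + 824 + 536 + 672 + 428 + 552 = 5264
Unweighted mean = 5264 / 8 = 658
Weighted sum = 904×52 + 692×15 + 656×101 + 824×49 + 536×101 + 672×62 + 428×113 + 552×96
  = 47008 + 10380 + 66256 + 40376 + 54136 + 41664 + 48364 + 52992 = 361176
Sum of weights = 52 + 15 + 101 + 49 + 101 + 62 + 113 + 96 = 589
Weighted mean = 361176 / 589 = 613.20204
Difference (weighted minus unweighted) = -44.797963

-45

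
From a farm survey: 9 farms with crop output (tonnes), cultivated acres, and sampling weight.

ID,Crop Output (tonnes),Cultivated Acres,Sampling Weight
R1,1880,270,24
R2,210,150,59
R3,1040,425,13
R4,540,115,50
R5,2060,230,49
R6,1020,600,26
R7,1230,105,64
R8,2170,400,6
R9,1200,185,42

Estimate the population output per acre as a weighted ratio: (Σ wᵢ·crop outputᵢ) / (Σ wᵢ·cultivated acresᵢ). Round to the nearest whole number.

Σ wᵢ·y = 1880×24 + 210×59 + 1040×13 + 540×50 + 2060×49 + 1020×26 + 1230×64 + 2170×6 + 1200×42
  = 45120 + 12390 + 13520 + 27000 + 100940 + 26520 + 78720 + 13020 + 50400 = 367630
Σ wᵢ·x = 270×24 + 150×59 + 425×13 + 115×50 + 230×49 + 600×26 + 105×64 + 400×6 + 185×42
  = 6480 + 8850 + 5525 + 5750 + 11270 + 15600 + 6720 + 2400 + 7770 = 70365
Ratio = 367630 / 70365 = 5.2246145

5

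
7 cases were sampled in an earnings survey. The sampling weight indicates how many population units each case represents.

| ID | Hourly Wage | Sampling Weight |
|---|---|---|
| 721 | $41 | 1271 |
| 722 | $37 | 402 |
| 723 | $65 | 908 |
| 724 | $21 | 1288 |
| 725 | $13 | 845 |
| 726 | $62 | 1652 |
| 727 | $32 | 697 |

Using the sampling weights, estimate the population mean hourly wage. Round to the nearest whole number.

41

Weighted sum = 41×1271 + 37×402 + 65×908 + 21×1288 + 13×845 + 62×1652 + 32×697
  = 52111 + 14874 + 59020 + 27048 + 10985 + 102424 + 22304 = 288766
Sum of weights = 7063
Weighted mean = 288766 / 7063 = 40.884327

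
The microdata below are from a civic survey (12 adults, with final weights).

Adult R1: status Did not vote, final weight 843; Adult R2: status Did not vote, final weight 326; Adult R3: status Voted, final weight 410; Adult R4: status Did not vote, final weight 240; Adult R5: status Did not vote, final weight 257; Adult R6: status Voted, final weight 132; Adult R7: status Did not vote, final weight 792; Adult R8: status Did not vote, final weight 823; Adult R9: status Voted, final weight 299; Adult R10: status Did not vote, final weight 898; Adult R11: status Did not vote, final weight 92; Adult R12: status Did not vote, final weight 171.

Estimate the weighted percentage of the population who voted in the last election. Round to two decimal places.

15.92

Sum of weights for 'Voted' = 410 + 132 + 299 = 841
Total weight = 5283
Weighted proportion = 841 / 5283 = 0.15918985 → 15.918985%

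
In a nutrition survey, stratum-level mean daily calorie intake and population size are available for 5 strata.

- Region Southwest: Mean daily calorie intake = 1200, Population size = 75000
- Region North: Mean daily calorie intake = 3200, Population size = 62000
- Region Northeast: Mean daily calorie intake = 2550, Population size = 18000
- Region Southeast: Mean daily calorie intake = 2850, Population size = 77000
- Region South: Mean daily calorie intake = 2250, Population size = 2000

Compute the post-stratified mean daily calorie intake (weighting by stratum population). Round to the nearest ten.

2390

Σ Nₕ·x̄ₕ = 1200×75000 + 3200×62000 + 2550×18000 + 2850×77000 + 2250×2000
  = 90000000 + 198400000 + 45900000 + 219450000 + 4500000 = 558250000
Σ Nₕ = 75000 + 62000 + 18000 + 77000 + 2000 = 234000
Overall mean = 558250000 / 234000 = 2385.6838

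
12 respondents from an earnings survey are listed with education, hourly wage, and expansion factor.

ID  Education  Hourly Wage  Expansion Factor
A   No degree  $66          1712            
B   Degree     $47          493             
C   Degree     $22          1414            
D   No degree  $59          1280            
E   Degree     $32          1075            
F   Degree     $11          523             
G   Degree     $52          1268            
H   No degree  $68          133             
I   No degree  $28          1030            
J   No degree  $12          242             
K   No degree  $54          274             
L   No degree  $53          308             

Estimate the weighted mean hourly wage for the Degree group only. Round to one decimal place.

33.6

Degree rows: B, C, E, F, G
Weighted sum = 47×493 + 22×1414 + 32×1075 + 11×523 + 52×1268
  = 23171 + 31108 + 34400 + 5753 + 65936 = 160368
Sum of weights = 493 + 1414 + 1075 + 523 + 1268 = 4773
Weighted mean = 160368 / 4773 = 33.598994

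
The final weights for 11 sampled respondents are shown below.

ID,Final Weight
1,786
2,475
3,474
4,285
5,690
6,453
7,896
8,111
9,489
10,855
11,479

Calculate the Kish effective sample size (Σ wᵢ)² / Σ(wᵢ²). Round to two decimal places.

9.34

Σ wᵢ = 786 + 475 + 474 + 285 + 690 + 453 + 896 + 111 + 489 + 855 + 479 = 5993
Σ wᵢ² = 3845355
n_eff = 5993² / 3845355 = 35916049 / 3845355 = 9.3401127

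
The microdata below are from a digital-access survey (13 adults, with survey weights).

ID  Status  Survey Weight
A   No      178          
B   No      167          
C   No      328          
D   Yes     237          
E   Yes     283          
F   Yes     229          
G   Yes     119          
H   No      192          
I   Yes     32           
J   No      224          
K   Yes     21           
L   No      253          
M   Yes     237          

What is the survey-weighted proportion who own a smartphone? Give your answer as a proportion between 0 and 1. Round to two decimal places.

0.46

Sum of weights for 'Yes' = 237 + 283 + 229 + 119 + 32 + 21 + 237 = 1158
Total weight = 2500
Weighted proportion = 1158 / 2500 = 0.4632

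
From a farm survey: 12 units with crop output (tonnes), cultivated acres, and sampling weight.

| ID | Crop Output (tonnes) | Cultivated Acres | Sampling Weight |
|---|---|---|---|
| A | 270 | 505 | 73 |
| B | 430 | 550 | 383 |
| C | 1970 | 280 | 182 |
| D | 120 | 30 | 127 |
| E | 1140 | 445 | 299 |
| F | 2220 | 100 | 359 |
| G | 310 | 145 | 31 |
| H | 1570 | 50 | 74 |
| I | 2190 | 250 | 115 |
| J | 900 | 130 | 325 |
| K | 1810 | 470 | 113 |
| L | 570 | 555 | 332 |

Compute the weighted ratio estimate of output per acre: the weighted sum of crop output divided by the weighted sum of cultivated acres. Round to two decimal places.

Σ wᵢ·y = 270×73 + 430×383 + 1970×182 + 120×127 + 1140×299 + 2220×359 + 310×31 + 1570×74 + 2190×115 + 900×325 + 1810×113 + 570×332
  = 19710 + 164690 + 358540 + 15240 + 340860 + 796980 + 9610 + 116180 + 251850 + 292500 + 204530 + 189240 = 2759930
Σ wᵢ·x = 505×73 + 550×383 + 280×182 + 30×127 + 445×299 + 100×359 + 145×31 + 50×74 + 250×115 + 130×325 + 470×113 + 555×332
  = 787805
Ratio = 2759930 / 787805 = 3.5033162

3.50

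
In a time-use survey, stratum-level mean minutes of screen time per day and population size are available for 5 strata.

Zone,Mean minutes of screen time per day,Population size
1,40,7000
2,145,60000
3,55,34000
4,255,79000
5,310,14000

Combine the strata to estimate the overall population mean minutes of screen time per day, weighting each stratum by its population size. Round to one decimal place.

Σ Nₕ·x̄ₕ = 40×7000 + 145×60000 + 55×34000 + 255×79000 + 310×14000
  = 280000 + 8700000 + 1870000 + 20145000 + 4340000 = 35335000
Σ Nₕ = 7000 + 60000 + 34000 + 79000 + 14000 = 194000
Overall mean = 35335000 / 194000 = 182.13918

182.1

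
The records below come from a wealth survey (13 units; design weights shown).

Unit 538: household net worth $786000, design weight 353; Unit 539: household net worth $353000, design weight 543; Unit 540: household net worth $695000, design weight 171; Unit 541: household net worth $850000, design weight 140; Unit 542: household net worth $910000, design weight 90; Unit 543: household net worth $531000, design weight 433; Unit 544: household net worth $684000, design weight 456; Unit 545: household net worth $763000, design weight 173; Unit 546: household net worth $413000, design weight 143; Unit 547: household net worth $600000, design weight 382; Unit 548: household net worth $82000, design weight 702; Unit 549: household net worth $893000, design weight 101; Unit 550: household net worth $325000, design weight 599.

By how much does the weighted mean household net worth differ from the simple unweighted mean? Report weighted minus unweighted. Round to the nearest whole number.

Unweighted sum = 7885000
Unweighted mean = 7885000 / 13 = 606538.46
Weighted sum = 2093399000
Sum of weights = 4286
Weighted mean = 2093399000 / 4286 = 488427.2
Difference (weighted minus unweighted) = -118111.26

-118111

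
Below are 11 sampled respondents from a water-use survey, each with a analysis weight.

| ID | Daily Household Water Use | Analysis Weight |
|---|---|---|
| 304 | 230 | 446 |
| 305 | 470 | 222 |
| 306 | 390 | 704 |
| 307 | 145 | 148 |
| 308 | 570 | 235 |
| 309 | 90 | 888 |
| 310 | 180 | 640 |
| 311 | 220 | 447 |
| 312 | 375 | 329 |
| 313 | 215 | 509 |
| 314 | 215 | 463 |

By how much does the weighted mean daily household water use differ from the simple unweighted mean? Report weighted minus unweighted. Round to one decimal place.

Unweighted sum = 230 + 470 + 390 + 145 + 570 + 90 + 180 + 220 + 375 + 215 + 215 = 3100
Unweighted mean = 3100 / 11 = 281.81818
Weighted sum = 230×446 + 470×222 + 390×704 + 145×148 + 570×235 + 90×888 + 180×640 + 220×447 + 375×329 + 215×509 + 215×463
  = 102580 + 104340 + 274560 + 21460 + 133950 + 79920 + 115200 + 98340 + 123375 + 109435 + 99545 = 1262705
Sum of weights = 446 + 222 + 704 + 148 + 235 + 888 + 640 + 447 + 329 + 509 + 463 = 5031
Weighted mean = 1262705 / 5031 = 250.98489
Difference (weighted minus unweighted) = -30.833288

-30.8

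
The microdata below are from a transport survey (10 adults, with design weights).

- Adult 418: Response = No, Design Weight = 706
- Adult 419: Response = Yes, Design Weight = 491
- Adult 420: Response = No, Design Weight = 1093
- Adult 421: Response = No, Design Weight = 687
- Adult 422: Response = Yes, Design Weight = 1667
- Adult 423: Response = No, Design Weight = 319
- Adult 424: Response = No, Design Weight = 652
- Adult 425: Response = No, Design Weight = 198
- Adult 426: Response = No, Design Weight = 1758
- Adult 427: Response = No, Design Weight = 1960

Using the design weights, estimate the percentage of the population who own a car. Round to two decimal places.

22.64

Sum of weights for 'Yes' = 491 + 1667 = 2158
Total weight = 706 + 491 + 1093 + 687 + 1667 + 319 + 652 + 198 + 1758 + 1960 = 9531
Weighted proportion = 2158 / 9531 = 0.22641905 → 22.641905%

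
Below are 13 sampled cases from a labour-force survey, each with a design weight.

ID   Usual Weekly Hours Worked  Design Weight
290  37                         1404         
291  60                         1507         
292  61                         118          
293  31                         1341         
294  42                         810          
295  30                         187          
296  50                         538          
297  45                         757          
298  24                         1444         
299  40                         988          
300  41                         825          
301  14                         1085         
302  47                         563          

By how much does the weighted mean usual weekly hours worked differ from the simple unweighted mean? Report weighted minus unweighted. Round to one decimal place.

-2.0

Unweighted sum = 522
Unweighted mean = 522 / 13 = 40.153846
Weighted sum = 441384
Sum of weights = 11567
Weighted mean = 441384 / 11567 = 38.1589
Difference (weighted minus unweighted) = -1.9949458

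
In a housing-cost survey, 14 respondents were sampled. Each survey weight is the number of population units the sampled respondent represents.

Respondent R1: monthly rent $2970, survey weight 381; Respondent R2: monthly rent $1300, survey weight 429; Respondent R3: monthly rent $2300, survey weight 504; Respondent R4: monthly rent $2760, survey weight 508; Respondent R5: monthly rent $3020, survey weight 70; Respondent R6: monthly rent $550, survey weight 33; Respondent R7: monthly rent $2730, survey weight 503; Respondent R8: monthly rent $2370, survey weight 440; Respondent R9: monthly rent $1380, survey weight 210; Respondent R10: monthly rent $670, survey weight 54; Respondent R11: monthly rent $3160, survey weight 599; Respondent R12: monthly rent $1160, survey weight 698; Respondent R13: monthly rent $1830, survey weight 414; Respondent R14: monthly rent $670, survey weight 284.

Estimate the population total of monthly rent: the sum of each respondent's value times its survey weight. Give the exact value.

Weighted total = 10872490

10872490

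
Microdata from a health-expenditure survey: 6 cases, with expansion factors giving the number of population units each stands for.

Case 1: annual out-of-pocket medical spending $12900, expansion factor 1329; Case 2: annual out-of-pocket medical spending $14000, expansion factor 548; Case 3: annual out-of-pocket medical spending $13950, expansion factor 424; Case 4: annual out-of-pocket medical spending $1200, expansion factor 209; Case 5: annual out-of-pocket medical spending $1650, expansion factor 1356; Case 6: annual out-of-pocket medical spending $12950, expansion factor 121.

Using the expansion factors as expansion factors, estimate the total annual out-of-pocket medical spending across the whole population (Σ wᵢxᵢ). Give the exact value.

Weighted total = 12900×1329 + 14000×548 + 13950×424 + 1200×209 + 1650×1356 + 12950×121
  = 34786050

34786050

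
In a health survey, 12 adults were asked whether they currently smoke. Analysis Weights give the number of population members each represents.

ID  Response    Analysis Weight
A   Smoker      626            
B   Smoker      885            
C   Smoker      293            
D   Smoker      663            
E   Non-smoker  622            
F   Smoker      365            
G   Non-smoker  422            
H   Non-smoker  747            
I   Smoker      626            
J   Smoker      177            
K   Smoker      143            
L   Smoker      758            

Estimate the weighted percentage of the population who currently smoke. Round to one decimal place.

Sum of weights for 'Smoker' = 626 + 885 + 293 + 663 + 365 + 626 + 177 + 143 + 758 = 4536
Total weight = 626 + 885 + 293 + 663 + 622 + 365 + 422 + 747 + 626 + 177 + 143 + 758 = 6327
Weighted proportion = 4536 / 6327 = 0.71692745 → 71.692745%

71.7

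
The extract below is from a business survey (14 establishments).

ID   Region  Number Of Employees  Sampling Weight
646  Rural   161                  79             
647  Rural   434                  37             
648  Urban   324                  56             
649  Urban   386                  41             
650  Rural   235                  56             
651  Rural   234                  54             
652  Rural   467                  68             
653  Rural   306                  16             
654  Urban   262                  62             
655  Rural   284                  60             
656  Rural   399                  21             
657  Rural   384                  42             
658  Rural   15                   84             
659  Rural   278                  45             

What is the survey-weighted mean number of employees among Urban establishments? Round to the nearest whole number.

Urban rows: 648, 649, 654
Weighted sum = 324×56 + 386×41 + 262×62
  = 18144 + 15826 + 16244 = 50214
Sum of weights = 56 + 41 + 62 = 159
Weighted mean = 50214 / 159 = 315.81132

316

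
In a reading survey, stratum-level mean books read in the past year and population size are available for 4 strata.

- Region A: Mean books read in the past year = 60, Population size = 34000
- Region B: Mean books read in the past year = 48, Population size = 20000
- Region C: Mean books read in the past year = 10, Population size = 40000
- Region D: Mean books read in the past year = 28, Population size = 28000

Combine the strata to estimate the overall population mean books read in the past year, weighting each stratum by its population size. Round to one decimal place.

Σ Nₕ·x̄ₕ = 60×34000 + 48×20000 + 10×40000 + 28×28000
  = 4184000
Σ Nₕ = 122000
Overall mean = 4184000 / 122000 = 34.295082

34.3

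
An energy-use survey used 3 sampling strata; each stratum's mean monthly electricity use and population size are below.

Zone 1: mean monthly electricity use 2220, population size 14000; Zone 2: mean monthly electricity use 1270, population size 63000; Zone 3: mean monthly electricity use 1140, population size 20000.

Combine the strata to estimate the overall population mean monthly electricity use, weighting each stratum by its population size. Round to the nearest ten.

Σ Nₕ·x̄ₕ = 133890000
Σ Nₕ = 14000 + 63000 + 20000 = 97000
Overall mean = 133890000 / 97000 = 1380.3093

1380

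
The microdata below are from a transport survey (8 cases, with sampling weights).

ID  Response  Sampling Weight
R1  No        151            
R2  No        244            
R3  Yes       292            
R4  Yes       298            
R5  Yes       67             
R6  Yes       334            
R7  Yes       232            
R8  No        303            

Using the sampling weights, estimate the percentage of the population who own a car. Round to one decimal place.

63.7

Sum of weights for 'Yes' = 292 + 298 + 67 + 334 + 232 = 1223
Total weight = 151 + 244 + 292 + 298 + 67 + 334 + 232 + 303 = 1921
Weighted proportion = 1223 / 1921 = 0.63664758 → 63.664758%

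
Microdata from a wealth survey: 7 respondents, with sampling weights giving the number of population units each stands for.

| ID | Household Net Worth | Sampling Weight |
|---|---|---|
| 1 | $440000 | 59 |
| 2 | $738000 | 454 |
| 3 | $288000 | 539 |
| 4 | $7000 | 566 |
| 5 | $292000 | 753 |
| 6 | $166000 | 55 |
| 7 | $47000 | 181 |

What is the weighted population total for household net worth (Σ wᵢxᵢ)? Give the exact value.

757719000

Weighted total = 440000×59 + 738000×454 + 288000×539 + 7000×566 + 292000×753 + 166000×55 + 47000×181
  = 757719000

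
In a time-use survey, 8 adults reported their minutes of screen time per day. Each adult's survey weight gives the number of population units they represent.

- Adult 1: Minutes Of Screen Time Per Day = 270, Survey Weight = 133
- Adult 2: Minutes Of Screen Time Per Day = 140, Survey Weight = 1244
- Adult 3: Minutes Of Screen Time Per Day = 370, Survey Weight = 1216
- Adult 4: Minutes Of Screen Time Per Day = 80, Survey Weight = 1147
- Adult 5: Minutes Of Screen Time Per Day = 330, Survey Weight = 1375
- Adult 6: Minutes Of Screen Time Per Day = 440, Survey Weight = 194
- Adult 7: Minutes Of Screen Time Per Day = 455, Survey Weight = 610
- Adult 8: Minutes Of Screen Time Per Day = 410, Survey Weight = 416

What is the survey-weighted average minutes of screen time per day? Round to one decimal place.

274.5

Weighted sum = 270×133 + 140×1244 + 370×1216 + 80×1147 + 330×1375 + 440×194 + 455×610 + 410×416
  = 1738970
Sum of weights = 133 + 1244 + 1216 + 1147 + 1375 + 194 + 610 + 416 = 6335
Weighted mean = 1738970 / 6335 = 274.50197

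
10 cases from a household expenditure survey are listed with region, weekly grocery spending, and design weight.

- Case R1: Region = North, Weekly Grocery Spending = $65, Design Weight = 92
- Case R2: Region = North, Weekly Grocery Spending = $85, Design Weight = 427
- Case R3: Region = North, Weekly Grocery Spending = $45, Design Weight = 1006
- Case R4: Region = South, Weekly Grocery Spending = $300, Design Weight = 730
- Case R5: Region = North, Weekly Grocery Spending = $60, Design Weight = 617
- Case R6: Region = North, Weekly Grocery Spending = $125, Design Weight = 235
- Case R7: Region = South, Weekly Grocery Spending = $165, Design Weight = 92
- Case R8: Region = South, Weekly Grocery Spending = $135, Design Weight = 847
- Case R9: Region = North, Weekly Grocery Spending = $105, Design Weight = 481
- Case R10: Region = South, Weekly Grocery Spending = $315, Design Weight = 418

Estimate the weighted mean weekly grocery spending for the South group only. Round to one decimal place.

230.1

South rows: R4, R7, R8, R10
Weighted sum = 480195
Sum of weights = 730 + 92 + 847 + 418 = 2087
Weighted mean = 480195 / 2087 = 230.08864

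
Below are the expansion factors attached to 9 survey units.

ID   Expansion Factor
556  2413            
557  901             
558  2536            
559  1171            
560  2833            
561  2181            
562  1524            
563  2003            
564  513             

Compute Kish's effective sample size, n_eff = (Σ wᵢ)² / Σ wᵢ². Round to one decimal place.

7.6

Σ wᵢ = 2413 + 901 + 2536 + 1171 + 2833 + 2181 + 1524 + 2003 + 513 = 16075
Σ wᵢ² = 5822569 + 811801 + 6431296 + 1371241 + 8025889 + 4756761 + 2322576 + 4012009 + 263169 = 33817311
n_eff = 16075² / 33817311 = 258405625 / 33817311 = 7.6412233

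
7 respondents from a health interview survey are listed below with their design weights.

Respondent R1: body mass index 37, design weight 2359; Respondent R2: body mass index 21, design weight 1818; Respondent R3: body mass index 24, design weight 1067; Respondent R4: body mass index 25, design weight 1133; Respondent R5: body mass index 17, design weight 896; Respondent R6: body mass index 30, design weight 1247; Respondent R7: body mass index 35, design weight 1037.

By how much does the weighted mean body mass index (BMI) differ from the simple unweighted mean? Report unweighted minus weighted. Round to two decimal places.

Unweighted sum = 189
Unweighted mean = 189 / 7 = 27
Weighted sum = 37×2359 + 21×1818 + 24×1067 + 25×1133 + 17×896 + 30×1247 + 35×1037
  = 87283 + 38178 + 25608 + 28325 + 15232 + 37410 + 36295 = 268331
Sum of weights = 9557
Weighted mean = 268331 / 9557 = 28.076907
Difference (unweighted minus weighted) = -1.076907

-1.08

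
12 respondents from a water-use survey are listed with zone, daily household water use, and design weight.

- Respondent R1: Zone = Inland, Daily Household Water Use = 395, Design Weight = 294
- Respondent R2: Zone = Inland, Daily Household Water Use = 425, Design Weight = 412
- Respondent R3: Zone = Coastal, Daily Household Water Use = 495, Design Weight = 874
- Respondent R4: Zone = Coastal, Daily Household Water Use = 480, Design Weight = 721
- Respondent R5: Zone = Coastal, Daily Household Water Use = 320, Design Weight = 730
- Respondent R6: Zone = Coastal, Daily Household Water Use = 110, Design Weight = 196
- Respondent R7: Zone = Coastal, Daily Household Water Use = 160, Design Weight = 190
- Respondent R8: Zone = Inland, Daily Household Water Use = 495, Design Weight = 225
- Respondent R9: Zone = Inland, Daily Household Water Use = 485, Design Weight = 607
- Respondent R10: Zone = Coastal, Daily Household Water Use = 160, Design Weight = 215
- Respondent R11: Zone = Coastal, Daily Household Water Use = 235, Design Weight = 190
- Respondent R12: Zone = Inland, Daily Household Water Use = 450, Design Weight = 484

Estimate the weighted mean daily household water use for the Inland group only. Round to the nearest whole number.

452

Inland rows: R1, R2, R8, R9, R12
Weighted sum = 395×294 + 425×412 + 495×225 + 485×607 + 450×484
  = 116130 + 175100 + 111375 + 294395 + 217800 = 914800
Sum of weights = 294 + 412 + 225 + 607 + 484 = 2022
Weighted mean = 914800 / 2022 = 452.42334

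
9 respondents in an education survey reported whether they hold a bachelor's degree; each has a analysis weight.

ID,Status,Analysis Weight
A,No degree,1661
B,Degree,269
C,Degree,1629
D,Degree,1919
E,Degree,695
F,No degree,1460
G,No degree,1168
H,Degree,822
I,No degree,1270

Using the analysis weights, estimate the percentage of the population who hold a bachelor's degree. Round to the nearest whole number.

49

Sum of weights for 'Degree' = 269 + 1629 + 1919 + 695 + 822 = 5334
Total weight = 10893
Weighted proportion = 5334 / 10893 = 0.48967227 → 48.967227%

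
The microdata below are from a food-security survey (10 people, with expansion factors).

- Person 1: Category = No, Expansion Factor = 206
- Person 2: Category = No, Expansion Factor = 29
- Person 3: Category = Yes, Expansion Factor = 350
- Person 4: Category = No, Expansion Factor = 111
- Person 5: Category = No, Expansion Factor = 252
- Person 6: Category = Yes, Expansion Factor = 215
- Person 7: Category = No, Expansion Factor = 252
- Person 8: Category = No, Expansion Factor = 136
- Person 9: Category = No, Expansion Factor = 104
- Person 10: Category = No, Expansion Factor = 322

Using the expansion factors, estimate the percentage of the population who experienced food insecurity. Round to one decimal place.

Sum of weights for 'Yes' = 350 + 215 = 565
Total weight = 206 + 29 + 350 + 111 + 252 + 215 + 252 + 136 + 104 + 322 = 1977
Weighted proportion = 565 / 1977 = 0.28578655 → 28.578655%

28.6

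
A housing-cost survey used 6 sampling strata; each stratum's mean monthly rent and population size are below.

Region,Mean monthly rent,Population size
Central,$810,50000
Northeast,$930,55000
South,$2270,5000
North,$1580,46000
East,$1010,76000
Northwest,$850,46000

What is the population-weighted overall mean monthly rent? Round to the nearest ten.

1050

Σ Nₕ·x̄ₕ = 810×50000 + 930×55000 + 2270×5000 + 1580×46000 + 1010×76000 + 850×46000
  = 40500000 + 51150000 + 11350000 + 72680000 + 76760000 + 39100000 = 291540000
Σ Nₕ = 50000 + 55000 + 5000 + 46000 + 76000 + 46000 = 278000
Overall mean = 291540000 / 278000 = 1048.705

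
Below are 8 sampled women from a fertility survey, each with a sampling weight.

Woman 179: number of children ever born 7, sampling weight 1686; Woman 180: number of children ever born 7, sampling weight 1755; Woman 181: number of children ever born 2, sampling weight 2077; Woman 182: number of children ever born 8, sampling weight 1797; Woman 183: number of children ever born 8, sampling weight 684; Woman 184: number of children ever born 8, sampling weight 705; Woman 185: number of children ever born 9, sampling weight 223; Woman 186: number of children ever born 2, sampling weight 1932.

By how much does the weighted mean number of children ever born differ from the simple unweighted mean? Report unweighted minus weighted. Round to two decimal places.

Unweighted sum = 7 + 7 + 2 + 8 + 8 + 8 + 9 + 2 = 51
Unweighted mean = 51 / 8 = 6.375
Weighted sum = 7×1686 + 7×1755 + 2×2077 + 8×1797 + 8×684 + 8×705 + 9×223 + 2×1932
  = 59600
Sum of weights = 1686 + 1755 + 2077 + 1797 + 684 + 705 + 223 + 1932 = 10859
Weighted mean = 59600 / 10859 = 5.4885349
Difference (unweighted minus weighted) = 0.88646514

0.89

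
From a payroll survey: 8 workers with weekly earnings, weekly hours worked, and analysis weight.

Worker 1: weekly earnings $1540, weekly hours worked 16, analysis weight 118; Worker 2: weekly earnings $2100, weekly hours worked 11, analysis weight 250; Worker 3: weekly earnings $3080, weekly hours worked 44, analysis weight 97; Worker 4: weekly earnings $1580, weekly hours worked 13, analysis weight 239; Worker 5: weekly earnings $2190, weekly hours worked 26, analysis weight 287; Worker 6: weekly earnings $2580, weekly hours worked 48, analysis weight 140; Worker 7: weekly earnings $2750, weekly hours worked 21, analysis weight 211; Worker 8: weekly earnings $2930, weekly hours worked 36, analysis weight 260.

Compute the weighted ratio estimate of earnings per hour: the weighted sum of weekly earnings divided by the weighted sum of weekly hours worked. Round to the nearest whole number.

93

Σ wᵢ·y = 1540×118 + 2100×250 + 3080×97 + 1580×239 + 2190×287 + 2580×140 + 2750×211 + 2930×260
  = 181720 + 525000 + 298760 + 377620 + 628530 + 361200 + 580250 + 761800 = 3714880
Σ wᵢ·x = 16×118 + 11×250 + 44×97 + 13×239 + 26×287 + 48×140 + 21×211 + 36×260
  = 1888 + 2750 + 4268 + 3107 + 7462 + 6720 + 4431 + 9360 = 39986
Ratio = 3714880 / 39986 = 92.904517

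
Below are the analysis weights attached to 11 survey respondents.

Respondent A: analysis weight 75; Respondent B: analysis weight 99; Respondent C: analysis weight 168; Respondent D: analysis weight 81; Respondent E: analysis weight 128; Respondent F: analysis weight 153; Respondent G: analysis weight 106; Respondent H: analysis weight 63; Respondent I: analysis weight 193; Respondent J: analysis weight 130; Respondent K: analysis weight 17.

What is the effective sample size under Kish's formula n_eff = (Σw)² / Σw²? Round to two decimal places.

Σ wᵢ = 75 + 99 + 168 + 81 + 128 + 153 + 106 + 63 + 193 + 130 + 17 = 1213
Σ wᵢ² = 159647
n_eff = 1213² / 159647 = 1471369 / 159647 = 9.2163899

9.22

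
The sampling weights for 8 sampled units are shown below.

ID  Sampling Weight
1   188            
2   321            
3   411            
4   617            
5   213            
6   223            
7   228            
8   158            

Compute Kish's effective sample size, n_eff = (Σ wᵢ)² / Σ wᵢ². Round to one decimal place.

6.5

Σ wᵢ = 188 + 321 + 411 + 617 + 213 + 223 + 228 + 158 = 2359
Σ wᵢ² = 35344 + 103041 + 168921 + 380689 + 45369 + 49729 + 51984 + 24964 = 860041
n_eff = 2359² / 860041 = 5564881 / 860041 = 6.4704834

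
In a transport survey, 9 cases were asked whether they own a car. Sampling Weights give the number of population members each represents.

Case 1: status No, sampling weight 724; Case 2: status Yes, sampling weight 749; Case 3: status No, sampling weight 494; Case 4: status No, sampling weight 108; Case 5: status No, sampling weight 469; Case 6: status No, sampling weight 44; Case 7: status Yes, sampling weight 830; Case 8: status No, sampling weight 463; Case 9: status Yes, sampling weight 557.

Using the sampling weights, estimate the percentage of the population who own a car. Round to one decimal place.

48.1

Sum of weights for 'Yes' = 749 + 830 + 557 = 2136
Total weight = 724 + 749 + 494 + 108 + 469 + 44 + 830 + 463 + 557 = 4438
Weighted proportion = 2136 / 4438 = 0.48129788 → 48.129788%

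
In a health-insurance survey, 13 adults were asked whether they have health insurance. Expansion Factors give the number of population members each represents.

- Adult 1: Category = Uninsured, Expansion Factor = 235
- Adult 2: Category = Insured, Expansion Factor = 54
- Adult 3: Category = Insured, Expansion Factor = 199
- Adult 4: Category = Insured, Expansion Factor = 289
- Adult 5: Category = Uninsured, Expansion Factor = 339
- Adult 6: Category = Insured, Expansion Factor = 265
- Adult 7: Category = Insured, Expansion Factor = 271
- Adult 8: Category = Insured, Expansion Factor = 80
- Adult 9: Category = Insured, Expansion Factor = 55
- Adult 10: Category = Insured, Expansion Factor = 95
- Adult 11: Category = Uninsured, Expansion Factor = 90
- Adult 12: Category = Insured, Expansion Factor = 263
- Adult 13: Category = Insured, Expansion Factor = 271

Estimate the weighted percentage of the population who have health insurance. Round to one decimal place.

73.5

Sum of weights for 'Insured' = 54 + 199 + 289 + 265 + 271 + 80 + 55 + 95 + 263 + 271 = 1842
Total weight = 2506
Weighted proportion = 1842 / 2506 = 0.73503591 → 73.503591%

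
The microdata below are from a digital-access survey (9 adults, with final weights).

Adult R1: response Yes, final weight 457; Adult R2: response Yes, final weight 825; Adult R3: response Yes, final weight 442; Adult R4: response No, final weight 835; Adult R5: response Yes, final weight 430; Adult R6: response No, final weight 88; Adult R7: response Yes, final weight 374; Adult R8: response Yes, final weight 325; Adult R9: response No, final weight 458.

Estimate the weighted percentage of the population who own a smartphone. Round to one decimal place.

Sum of weights for 'Yes' = 457 + 825 + 442 + 430 + 374 + 325 = 2853
Total weight = 457 + 825 + 442 + 835 + 430 + 88 + 374 + 325 + 458 = 4234
Weighted proportion = 2853 / 4234 = 0.67383089 → 67.383089%

67.4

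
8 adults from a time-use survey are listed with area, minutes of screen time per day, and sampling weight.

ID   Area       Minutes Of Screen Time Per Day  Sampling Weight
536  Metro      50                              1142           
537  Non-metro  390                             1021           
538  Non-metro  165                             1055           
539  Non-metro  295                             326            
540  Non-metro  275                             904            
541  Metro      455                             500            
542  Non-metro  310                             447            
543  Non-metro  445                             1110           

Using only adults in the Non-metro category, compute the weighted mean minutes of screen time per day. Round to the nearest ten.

Non-metro rows: 537, 538, 539, 540, 542, 543
Weighted sum = 390×1021 + 165×1055 + 295×326 + 275×904 + 310×447 + 445×1110
  = 398190 + 174075 + 96170 + 248600 + 138570 + 493950 = 1549555
Sum of weights = 1021 + 1055 + 326 + 904 + 447 + 1110 = 4863
Weighted mean = 1549555 / 4863 = 318.64178

320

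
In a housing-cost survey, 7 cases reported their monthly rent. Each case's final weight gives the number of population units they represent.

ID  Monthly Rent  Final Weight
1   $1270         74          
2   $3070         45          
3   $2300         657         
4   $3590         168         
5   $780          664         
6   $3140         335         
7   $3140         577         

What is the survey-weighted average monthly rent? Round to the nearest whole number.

2273

Weighted sum = 1270×74 + 3070×45 + 2300×657 + 3590×168 + 780×664 + 3140×335 + 3140×577
  = 93980 + 138150 + 1511100 + 603120 + 517920 + 1051900 + 1811780 = 5727950
Sum of weights = 74 + 45 + 657 + 168 + 664 + 335 + 577 = 2520
Weighted mean = 5727950 / 2520 = 2272.996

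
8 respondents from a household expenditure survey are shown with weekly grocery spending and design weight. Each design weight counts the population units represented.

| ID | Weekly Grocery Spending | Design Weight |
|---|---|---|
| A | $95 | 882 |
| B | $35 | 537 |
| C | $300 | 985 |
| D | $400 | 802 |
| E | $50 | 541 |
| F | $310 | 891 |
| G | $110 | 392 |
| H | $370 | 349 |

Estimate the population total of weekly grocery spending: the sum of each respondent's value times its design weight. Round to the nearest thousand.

1194000

Weighted total = 95×882 + 35×537 + 300×985 + 400×802 + 50×541 + 310×891 + 110×392 + 370×349
  = 83790 + 18795 + 295500 + 320800 + 27050 + 276210 + 43120 + 129130 = 1194395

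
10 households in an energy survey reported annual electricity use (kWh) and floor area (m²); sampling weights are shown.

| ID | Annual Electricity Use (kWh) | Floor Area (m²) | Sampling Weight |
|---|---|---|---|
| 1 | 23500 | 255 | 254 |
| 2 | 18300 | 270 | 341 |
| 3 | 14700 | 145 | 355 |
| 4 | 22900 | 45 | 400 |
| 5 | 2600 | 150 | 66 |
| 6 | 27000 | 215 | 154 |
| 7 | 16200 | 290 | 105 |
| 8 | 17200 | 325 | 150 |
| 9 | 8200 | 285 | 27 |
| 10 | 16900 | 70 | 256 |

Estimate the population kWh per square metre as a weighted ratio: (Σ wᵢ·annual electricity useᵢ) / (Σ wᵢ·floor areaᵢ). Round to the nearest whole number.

106

Σ wᵢ·y = 39746200
Σ wᵢ·x = 255×254 + 270×341 + 145×355 + 45×400 + 150×66 + 215×154 + 290×105 + 325×150 + 285×27 + 70×256
  = 374140
Ratio = 39746200 / 374140 = 106.2335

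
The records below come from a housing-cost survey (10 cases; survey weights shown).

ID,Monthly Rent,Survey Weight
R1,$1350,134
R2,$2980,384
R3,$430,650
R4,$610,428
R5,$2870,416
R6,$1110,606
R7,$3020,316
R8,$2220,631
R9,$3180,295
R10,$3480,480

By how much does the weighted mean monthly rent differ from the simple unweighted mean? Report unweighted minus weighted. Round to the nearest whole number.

121

Unweighted sum = 21250
Unweighted mean = 21250 / 10 = 2125
Weighted sum = 1350×134 + 2980×384 + 430×650 + 610×428 + 2870×416 + 1110×606 + 3020×316 + 2220×631 + 3180×295 + 3480×480
  = 180900 + 1144320 + 279500 + 261080 + 1193920 + 672660 + 954320 + 1400820 + 938100 + 1670400 = 8696020
Sum of weights = 134 + 384 + 650 + 428 + 416 + 606 + 316 + 631 + 295 + 480 = 4340
Weighted mean = 8696020 / 4340 = 2003.6912
Difference (unweighted minus weighted) = 121.30876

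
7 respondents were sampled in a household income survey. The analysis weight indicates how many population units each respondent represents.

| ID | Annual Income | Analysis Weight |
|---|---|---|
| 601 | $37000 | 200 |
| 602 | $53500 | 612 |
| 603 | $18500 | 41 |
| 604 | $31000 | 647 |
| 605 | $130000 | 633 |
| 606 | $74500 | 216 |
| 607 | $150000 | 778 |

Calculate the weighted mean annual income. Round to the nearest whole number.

Weighted sum = 37000×200 + 53500×612 + 18500×41 + 31000×647 + 130000×633 + 74500×216 + 150000×778
  = 7400000 + 32742000 + 758500 + 20057000 + 82290000 + 16092000 + 116700000 = 276039500
Sum of weights = 200 + 612 + 41 + 647 + 633 + 216 + 778 = 3127
Weighted mean = 276039500 / 3127 = 88276.143

88276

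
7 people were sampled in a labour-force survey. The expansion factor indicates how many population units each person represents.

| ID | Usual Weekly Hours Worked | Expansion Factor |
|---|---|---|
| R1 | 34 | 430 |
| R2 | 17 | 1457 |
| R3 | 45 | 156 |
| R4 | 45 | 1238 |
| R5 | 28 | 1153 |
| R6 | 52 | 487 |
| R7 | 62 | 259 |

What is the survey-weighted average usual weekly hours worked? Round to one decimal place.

Weighted sum = 34×430 + 17×1457 + 45×156 + 45×1238 + 28×1153 + 52×487 + 62×259
  = 14620 + 24769 + 7020 + 55710 + 32284 + 25324 + 16058 = 175785
Sum of weights = 430 + 1457 + 156 + 1238 + 1153 + 487 + 259 = 5180
Weighted mean = 175785 / 5180 = 33.935328

33.9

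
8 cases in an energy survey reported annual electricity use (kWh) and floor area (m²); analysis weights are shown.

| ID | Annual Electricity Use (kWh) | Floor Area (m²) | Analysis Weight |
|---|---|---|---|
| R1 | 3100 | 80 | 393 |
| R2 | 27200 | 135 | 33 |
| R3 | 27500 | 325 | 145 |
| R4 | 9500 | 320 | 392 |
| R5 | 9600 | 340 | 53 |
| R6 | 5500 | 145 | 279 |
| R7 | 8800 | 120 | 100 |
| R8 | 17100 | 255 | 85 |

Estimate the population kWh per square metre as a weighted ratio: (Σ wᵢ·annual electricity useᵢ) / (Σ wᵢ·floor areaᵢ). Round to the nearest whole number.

47

Σ wᵢ·y = 3100×393 + 27200×33 + 27500×145 + 9500×392 + 9600×53 + 5500×279 + 8800×100 + 17100×85
  = 14204200
Σ wᵢ·x = 80×393 + 135×33 + 325×145 + 320×392 + 340×53 + 145×279 + 120×100 + 255×85
  = 31440 + 4455 + 47125 + 125440 + 18020 + 40455 + 12000 + 21675 = 300610
Ratio = 14204200 / 300610 = 47.251256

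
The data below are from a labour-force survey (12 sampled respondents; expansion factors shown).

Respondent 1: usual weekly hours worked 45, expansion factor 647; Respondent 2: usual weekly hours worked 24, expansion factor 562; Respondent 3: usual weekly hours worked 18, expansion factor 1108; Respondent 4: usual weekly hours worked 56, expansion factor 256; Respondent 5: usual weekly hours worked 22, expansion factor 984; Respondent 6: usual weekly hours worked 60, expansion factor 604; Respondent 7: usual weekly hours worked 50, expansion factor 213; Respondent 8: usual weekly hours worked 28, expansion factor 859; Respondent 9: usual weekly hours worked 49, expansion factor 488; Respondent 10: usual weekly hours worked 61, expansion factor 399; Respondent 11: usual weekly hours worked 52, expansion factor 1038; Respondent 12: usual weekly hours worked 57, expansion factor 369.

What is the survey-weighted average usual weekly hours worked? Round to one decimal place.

38.9

Weighted sum = 45×647 + 24×562 + 18×1108 + 56×256 + 22×984 + 60×604 + 50×213 + 28×859 + 49×488 + 61×399 + 52×1038 + 57×369
  = 29115 + 13488 + 19944 + 14336 + 21648 + 36240 + 10650 + 24052 + 23912 + 24339 + 53976 + 21033 = 292733
Sum of weights = 647 + 562 + 1108 + 256 + 984 + 604 + 213 + 859 + 488 + 399 + 1038 + 369 = 7527
Weighted mean = 292733 / 7527 = 38.891059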